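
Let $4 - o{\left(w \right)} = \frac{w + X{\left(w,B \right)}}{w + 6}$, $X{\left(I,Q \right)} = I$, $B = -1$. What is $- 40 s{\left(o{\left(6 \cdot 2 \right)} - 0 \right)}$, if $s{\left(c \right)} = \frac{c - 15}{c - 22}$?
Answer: $- \frac{740}{29} \approx -25.517$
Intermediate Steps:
$o{\left(w \right)} = 4 - \frac{2 w}{6 + w}$ ($o{\left(w \right)} = 4 - \frac{w + w}{w + 6} = 4 - \frac{2 w}{6 + w}$)
$s{\left(c \right)} = \frac{-15 + c}{-22 + c}$
$- 40 s{\left(o{\left(6 \cdot 2 \right)} - 0 \right)} = - 40 \frac{-15 + \left(\frac{2 \left(12 + 6 \cdot 2\right)}{6 + 6 \cdot 2} - 0\right)}{-22 + \left(\frac{2 \left(12 + 6 \cdot 2\right)}{6 + 6 \cdot 2} - 0\right)} = - 40 \frac{-15 + \left(\frac{2 \left(12 + 12\right)}{6 + 12} + 0\right)}{-22 + \left(\frac{2 \left(12 + 12\right)}{6 + 12} + 0\right)} = - 40 \frac{-15 + \left(2 \cdot \frac{1}{18} \cdot 24 + 0\right)}{-22 + \left(2 \cdot \frac{1}{18} \cdot 24 + 0\right)} = - 40 \frac{-15 + \left(\frac{8}{3} + 0\right)}{-22 + \left(\frac{8}{3} + 0\right)} = - 40 \frac{-15 + \frac{8}{3}}{-22 + \frac{8}{3}} = - 40 \frac{1}{- \frac{58}{3}} \left(- \frac{37}{3}\right) = - 40 \left(\left(- \frac{3}{58}\right) \left(- \frac{37}{3}\right)\right) = \left(-40\right) \frac{37}{58} = - \frac{740}{29}$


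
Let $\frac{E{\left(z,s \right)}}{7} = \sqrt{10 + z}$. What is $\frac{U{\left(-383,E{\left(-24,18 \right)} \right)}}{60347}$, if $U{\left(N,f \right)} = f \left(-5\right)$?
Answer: $- \frac{5 i \sqrt{14}}{8621} \approx - 0.0021701 i$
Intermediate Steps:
$E{\left(z,s \right)} = 7 \sqrt{10 + z}$
$U{\left(N,f \right)} = - 5 f$
$\frac{U{\left(-383,E{\left(-24,18 \right)} \right)}}{60347} = \frac{\left(-5\right) 7 \sqrt{10 - 24}}{60347} = - 5 \cdot 7 \sqrt{-14} \cdot \frac{1}{60347} = - 5 \cdot 7 i \sqrt{14} \cdot \frac{1}{60347} = - 35 i \sqrt{14} \cdot \frac{1}{60347} = - \frac{5 i \sqrt{14}}{8621}$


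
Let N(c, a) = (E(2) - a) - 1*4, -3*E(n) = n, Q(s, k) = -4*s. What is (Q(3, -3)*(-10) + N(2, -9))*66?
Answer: 8206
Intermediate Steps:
E(n) = -n/3
N(c, a) = -14/3 - a (N(c, a) = (-⅓*2 - a) - 1*4 = (-⅔ - a) - 4 = -14/3 - a)
(Q(3, -3)*(-10) + N(2, -9))*66 = (-4*3*(-10) + (-14/3 - 1*(-9)))*66 = (-12*(-10) + (-14/3 + 9))*66 = (120 + 13/3)*66 = (373/3)*66 = 8206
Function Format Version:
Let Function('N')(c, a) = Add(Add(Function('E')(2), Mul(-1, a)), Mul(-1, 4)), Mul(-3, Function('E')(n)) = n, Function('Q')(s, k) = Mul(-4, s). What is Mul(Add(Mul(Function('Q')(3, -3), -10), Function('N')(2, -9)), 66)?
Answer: 8206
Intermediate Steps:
Function('E')(n) = Mul(Rational(-1, 3), n)
Function('N')(c, a) = Add(Rational(-14, 3), Mul(-1, a)) (Function('N')(c, a) = Add(Add(Mul(Rational(-1, 3), 2), Mul(-1, a)), Mul(-1, 4)) = Add(Add(Rational(-2, 3), Mul(-1, a)), -4) = Add(Rational(-14, 3), Mul(-1, a)))
Mul(Add(Mul(Function('Q')(3, -3), -10), Function('N')(2, -9)), 66) = Mul(Add(Mul(Mul(-4, 3), -10), Add(Rational(-14, 3), Mul(-1, -9))), 66) = Mul(Add(Mul(-12, -10), Add(Rational(-14, 3), 9)), 66) = Mul(Add(120, Rational(13, 3)), 66) = Mul(Rational(373, 3), 66) = 8206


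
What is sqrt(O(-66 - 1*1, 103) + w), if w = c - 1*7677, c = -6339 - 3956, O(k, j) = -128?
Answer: 10*I*sqrt(181) ≈ 134.54*I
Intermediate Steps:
c = -10295
w = -17972 (w = -10295 - 1*7677 = -10295 - 7677 = -17972)
sqrt(O(-66 - 1*1, 103) + w) = sqrt(-128 - 17972) = sqrt(-18100) = 10*I*sqrt(181)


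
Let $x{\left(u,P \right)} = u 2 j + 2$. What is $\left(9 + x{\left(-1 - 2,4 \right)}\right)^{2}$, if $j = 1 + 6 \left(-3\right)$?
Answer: $12769$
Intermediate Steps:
$j = -17$ ($j = 1 - 18 = -17$)
$x{\left(u,P \right)} = 2 - 34 u$ ($x{\left(u,P \right)} = u 2 \left(-17\right) + 2 = 2 u \left(-17\right) + 2 = - 34 u + 2 = 2 - 34 u$)
$\left(9 + x{\left(-1 - 2,4 \right)}\right)^{2} = \left(9 - \left(-2 + 34 \left(-1 - 2\right)\right)\right)^{2} = \left(9 + \left(2 - -102\right)\right)^{2} = \left(9 + \left(2 + 102\right)\right)^{2} = \left(9 + 104\right)^{2} = 113^{2} = 12769$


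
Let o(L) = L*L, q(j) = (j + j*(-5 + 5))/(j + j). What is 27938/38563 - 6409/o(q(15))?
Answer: -988573130/38563 ≈ -25635.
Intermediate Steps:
q(j) = ½ (q(j) = (j + j*0)/((2*j)) = (j + 0)*(1/(2*j)) = j*(1/(2*j)) = ½)
o(L) = L²
27938/38563 - 6409/o(q(15)) = 27938/38563 - 6409/((½)²) = 27938*(1/38563) - 6409/¼ = 27938/38563 - 6409*4 = 27938/38563 - 25636 = -988573130/38563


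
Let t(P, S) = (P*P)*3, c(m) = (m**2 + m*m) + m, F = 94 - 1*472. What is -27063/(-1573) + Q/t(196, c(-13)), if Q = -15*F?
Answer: 74473227/4316312 ≈ 17.254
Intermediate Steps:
F = -378 (F = 94 - 472 = -378)
c(m) = m + 2*m**2 (c(m) = (m**2 + m**2) + m = 2*m**2 + m = m + 2*m**2)
t(P, S) = 3*P**2 (t(P, S) = P**2*3 = 3*P**2)
Q = 5670 (Q = -15*(-378) = 5670)
-27063/(-1573) + Q/t(196, c(-13)) = -27063/(-1573) + 5670/((3*196**2)) = -27063*(-1/1573) + 5670/((3*38416)) = 27063/1573 + 5670/115248 = 27063/1573 + 5670*(1/115248) = 27063/1573 + 135/2744 = 74473227/4316312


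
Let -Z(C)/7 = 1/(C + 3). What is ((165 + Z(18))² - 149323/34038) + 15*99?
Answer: 973341259/34038 ≈ 28596.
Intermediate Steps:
Z(C) = -7/(3 + C) (Z(C) = -7/(C + 3) = -7/(3 + C))
((165 + Z(18))² - 149323/34038) + 15*99 = ((165 - 7/(3 + 18))² - 149323/34038) + 15*99 = ((165 - 7/21)² - 149323*1/34038) + 1485 = ((165 - 7*1/21)² - 149323/34038) + 1485 = ((165 - ⅓)² - 149323/34038) + 1485 = ((494/3)² - 149323/34038) + 1485 = (244036/9 - 149323/34038) + 1485 = 922794829/34038 + 1485 = 973341259/34038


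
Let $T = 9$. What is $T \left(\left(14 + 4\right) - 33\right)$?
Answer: $-135$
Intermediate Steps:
$T \left(\left(14 + 4\right) - 33\right) = 9 \left(\left(14 + 4\right) - 33\right) = 9 \left(18 - 33\right) = 9 \left(-15\right) = -135$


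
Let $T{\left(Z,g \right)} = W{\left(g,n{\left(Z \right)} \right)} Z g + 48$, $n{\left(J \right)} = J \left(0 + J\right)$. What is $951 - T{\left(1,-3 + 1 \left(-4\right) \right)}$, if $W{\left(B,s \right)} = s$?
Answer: $910$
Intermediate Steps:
$n{\left(J \right)} = J^{2}$ ($n{\left(J \right)} = J J = J^{2}$)
$T{\left(Z,g \right)} = 48 + g Z^{3}$ ($T{\left(Z,g \right)} = Z^{2} Z g + 48 = Z^{3} g + 48 = g Z^{3} + 48 = 48 + g Z^{3}$)
$951 - T{\left(1,-3 + 1 \left(-4\right) \right)} = 951 - \left(48 + \left(-3 + 1 \left(-4\right)\right) 1^{3}\right) = 951 - \left(48 + \left(-3 - 4\right) 1\right) = 951 - \left(48 - 7\right) = 951 - 41 = 910$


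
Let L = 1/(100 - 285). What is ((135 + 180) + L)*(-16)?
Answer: -932384/185 ≈ -5039.9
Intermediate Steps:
L = -1/185 (L = 1/(-185) = -1/185 ≈ -0.0054054)
((135 + 180) + L)*(-16) = ((135 + 180) - 1/185)*(-16) = (315 - 1/185)*(-16) = (58274/185)*(-16) = -932384/185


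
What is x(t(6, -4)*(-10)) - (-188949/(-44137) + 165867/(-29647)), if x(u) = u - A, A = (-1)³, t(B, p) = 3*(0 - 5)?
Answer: 8665525055/56892593 ≈ 152.31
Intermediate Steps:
t(B, p) = -15 (t(B, p) = 3*(-5) = -15)
A = -1
x(u) = 1 + u (x(u) = u - 1*(-1) = u + 1 = 1 + u)
x(t(6, -4)*(-10)) - (-188949/(-44137) + 165867/(-29647)) = (1 - 15*(-10)) - (-188949/(-44137) + 165867/(-29647)) = (1 + 150) - (-188949*(-1/44137) + 165867*(-1/29647)) = 151 - (188949/44137 - 165867/29647) = 151 - 1*(-74743512/56892593) = 151 + 74743512/56892593 = 8665525055/56892593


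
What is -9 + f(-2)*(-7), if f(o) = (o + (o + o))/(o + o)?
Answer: -39/2 ≈ -19.500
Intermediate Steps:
f(o) = 3/2 (f(o) = (o + 2*o)/((2*o)) = (3*o)*(1/(2*o)) = 3/2)
-9 + f(-2)*(-7) = -9 + (3/2)*(-7) = -9 - 21/2 = -39/2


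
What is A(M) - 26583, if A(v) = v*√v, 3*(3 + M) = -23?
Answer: -26583 - 128*I*√6/9 ≈ -26583.0 - 34.837*I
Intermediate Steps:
M = -32/3 (M = -3 + (⅓)*(-23) = -3 - 23/3 = -32/3 ≈ -10.667)
A(v) = v^(3/2)
A(M) - 26583 = (-32/3)^(3/2) - 26583 = -128*I*√6/9 - 26583 = -26583 - 128*I*√6/9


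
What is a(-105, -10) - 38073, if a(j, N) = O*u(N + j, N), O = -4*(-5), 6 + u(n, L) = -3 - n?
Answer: -35953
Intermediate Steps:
u(n, L) = -9 - n (u(n, L) = -6 + (-3 - n) = -9 - n)
O = 20
a(j, N) = -180 - 20*N - 20*j (a(j, N) = 20*(-9 - (N + j)) = 20*(-9 + (-N - j)) = 20*(-9 - N - j) = -180 - 20*N - 20*j)
a(-105, -10) - 38073 = (-180 - 20*(-10) - 20*(-105)) - 38073 = (-180 + 200 + 2100) - 38073 = 2120 - 38073 = -35953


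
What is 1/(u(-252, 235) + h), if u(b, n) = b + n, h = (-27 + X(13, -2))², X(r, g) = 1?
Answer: 1/659 ≈ 0.0015175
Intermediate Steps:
h = 676 (h = (-27 + 1)² = (-26)² = 676)
1/(u(-252, 235) + h) = 1/((-252 + 235) + 676) = 1/(-17 + 676) = 1/659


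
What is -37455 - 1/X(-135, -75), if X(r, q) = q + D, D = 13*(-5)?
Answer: -5243699/140 ≈ -37455.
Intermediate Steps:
D = -65
X(r, q) = -65 + q (X(r, q) = q - 65 = -65 + q)
-37455 - 1/X(-135, -75) = -37455 - 1/(-65 - 75) = -37455 - 1/(-140) = -37455 - 1*(-1/140) = -37455 + 1/140 = -5243699/140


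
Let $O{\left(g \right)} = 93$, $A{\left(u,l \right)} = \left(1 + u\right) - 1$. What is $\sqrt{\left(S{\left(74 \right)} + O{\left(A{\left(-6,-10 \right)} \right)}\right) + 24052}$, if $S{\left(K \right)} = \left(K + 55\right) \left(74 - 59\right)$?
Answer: $4 \sqrt{1630} \approx 161.49$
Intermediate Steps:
$A{\left(u,l \right)} = u$
$S{\left(K \right)} = 825 + 15 K$ ($S{\left(K \right)} = \left(55 + K\right) 15 = 825 + 15 K$)
$\sqrt{\left(S{\left(74 \right)} + O{\left(A{\left(-6,-10 \right)} \right)}\right) + 24052} = \sqrt{\left(\left(825 + 15 \cdot 74\right) + 93\right) + 24052} = \sqrt{\left(\left(825 + 1110\right) + 93\right) + 24052} = \sqrt{\left(1935 + 93\right) + 24052} = \sqrt{2028 + 24052} = \sqrt{26080} = 4 \sqrt{1630}$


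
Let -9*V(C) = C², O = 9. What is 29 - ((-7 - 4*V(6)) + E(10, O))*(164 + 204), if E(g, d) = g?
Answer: -6963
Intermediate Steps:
V(C) = -C²/9
29 - ((-7 - 4*V(6)) + E(10, O))*(164 + 204) = 29 - ((-7 - (-4)*6²/9) + 10)*(164 + 204) = 29 - ((-7 - (-4)*36/9) + 10)*368 = 29 - ((-7 - 4*(-4)) + 10)*368 = 29 - ((-7 + 16) + 10)*368 = 29 - (9 + 10)*368 = 29 - 19*368 = 29 - 1*6992 = 29 - 6992 = -6963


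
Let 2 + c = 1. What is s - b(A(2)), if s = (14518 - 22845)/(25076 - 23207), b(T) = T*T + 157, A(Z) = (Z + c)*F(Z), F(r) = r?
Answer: -309236/1869 ≈ -165.46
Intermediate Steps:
c = -1 (c = -2 + 1 = -1)
A(Z) = Z*(-1 + Z) (A(Z) = (Z - 1)*Z = (-1 + Z)*Z = Z*(-1 + Z))
b(T) = 157 + T² (b(T) = T² + 157 = 157 + T²)
s = -8327/1869 ≈ -4.4553
s - b(A(2)) = -8327/1869 - (157 + (2*(-1 + 2))²) = -8327/1869 - (157 + (2*1)²) = -8327/1869 - (157 + 2²) = -8327/1869 - (157 + 4) = -8327/1869 - 1*161 = -8327/1869 - 161 = -309236/1869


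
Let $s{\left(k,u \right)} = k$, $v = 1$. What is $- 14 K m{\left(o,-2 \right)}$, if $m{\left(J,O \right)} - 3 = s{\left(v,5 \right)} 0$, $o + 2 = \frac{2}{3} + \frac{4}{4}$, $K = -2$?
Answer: $84$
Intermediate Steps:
$o = - \frac{1}{3}$ ($o = -2 + \left(\frac{2}{3} + \frac{4}{4}\right) = -2 + \left(2 \cdot \frac{1}{3} + 4 \cdot \frac{1}{4}\right) = -2 + \left(\frac{2}{3} + 1\right) = -2 + \frac{5}{3} = - \frac{1}{3} \approx -0.33333$)
$m{\left(J,O \right)} = 3$ ($m{\left(J,O \right)} = 3 + 1 \cdot 0 = 3 + 0 = 3$)
$- 14 K m{\left(o,-2 \right)} = \left(-14\right) \left(-2\right) 3 = 28 \cdot 3 = 84$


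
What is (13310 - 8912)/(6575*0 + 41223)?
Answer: 1466/13741 ≈ 0.10669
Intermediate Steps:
(13310 - 8912)/(6575*0 + 41223) = 4398/(0 + 41223) = 4398/41223 = 4398*(1/41223) = 1466/13741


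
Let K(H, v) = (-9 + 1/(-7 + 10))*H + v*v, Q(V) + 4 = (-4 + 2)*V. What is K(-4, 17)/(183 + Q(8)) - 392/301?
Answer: 14369/21027 ≈ 0.68336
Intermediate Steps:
Q(V) = -4 - 2*V (Q(V) = -4 + (-4 + 2)*V = -4 - 2*V)
K(H, v) = v² - 26*H/3 (K(H, v) = (-9 + 1/3)*H + v² = (-9 + ⅓)*H + v² = -26*H/3 + v² = v² - 26*H/3)
K(-4, 17)/(183 + Q(8)) - 392/301 = (17² - 26/3*(-4))/(183 + (-4 - 2*8)) - 392/301 = (289 + 104/3)/(183 + (-4 - 16)) - 392*1/301 = 971/(3*(183 - 20)) - 56/43 = (971/3)/163 - 56/43 = (971/3)*(1/163) - 56/43 = 971/489 - 56/43 = 14369/21027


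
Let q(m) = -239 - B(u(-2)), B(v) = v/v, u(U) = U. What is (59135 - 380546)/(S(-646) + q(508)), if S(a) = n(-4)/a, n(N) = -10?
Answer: 103815753/77515 ≈ 1339.3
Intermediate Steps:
B(v) = 1
S(a) = -10/a
q(m) = -240 (q(m) = -239 - 1*1 = -239 - 1 = -240)
(59135 - 380546)/(S(-646) + q(508)) = (59135 - 380546)/(-10/(-646) - 240) = -321411/(-10*(-1/646) - 240) = -321411/(5/323 - 240) = -321411/(-77515/323) = -321411*(-323/77515) = 103815753/77515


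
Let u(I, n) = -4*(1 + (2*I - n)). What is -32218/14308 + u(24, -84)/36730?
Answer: -297744749/131383210 ≈ -2.2662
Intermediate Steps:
u(I, n) = -4 - 8*I + 4*n (u(I, n) = -4*(1 + (-n + 2*I)) = -4*(1 - n + 2*I) = -4 - 8*I + 4*n)
-32218/14308 + u(24, -84)/36730 = -32218/14308 + (-4 - 8*24 + 4*(-84))/36730 = -32218*1/14308 + (-4 - 192 - 336)*(1/36730) = -16109/7154 - 532*1/36730 = -16109/7154 - 266/18365 = -297744749/131383210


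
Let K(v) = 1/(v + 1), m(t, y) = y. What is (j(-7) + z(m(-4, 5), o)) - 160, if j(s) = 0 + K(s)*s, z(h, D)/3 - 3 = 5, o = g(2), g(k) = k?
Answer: -809/6 ≈ -134.83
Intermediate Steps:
o = 2
z(h, D) = 24 (z(h, D) = 9 + 3*5 = 9 + 15 = 24)
K(v) = 1/(1 + v)
j(s) = s/(1 + s) (j(s) = 0 + s/(1 + s) = s/(1 + s))
(j(-7) + z(m(-4, 5), o)) - 160 = (-7/(1 - 7) + 24) - 160 = (-7/(-6) + 24) - 160 = (-7*(-⅙) + 24) - 160 = (7/6 + 24) - 160 = 151/6 - 160 = -809/6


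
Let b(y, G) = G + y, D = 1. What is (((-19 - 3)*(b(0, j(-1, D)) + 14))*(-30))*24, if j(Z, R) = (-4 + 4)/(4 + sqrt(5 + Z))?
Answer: 221760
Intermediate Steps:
j(Z, R) = 0 (j(Z, R) = 0/(4 + sqrt(5 + Z)) = 0)
(((-19 - 3)*(b(0, j(-1, D)) + 14))*(-30))*24 = (((-19 - 3)*((0 + 0) + 14))*(-30))*24 = (-22*(0 + 14)*(-30))*24 = (-22*14*(-30))*24 = -308*(-30)*24 = 9240*24 = 221760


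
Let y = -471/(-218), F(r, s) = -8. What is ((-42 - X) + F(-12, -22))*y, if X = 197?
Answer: -116337/218 ≈ -533.66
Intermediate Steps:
y = 471/218 (y = -471*(-1/218) = 471/218 ≈ 2.1605)
((-42 - X) + F(-12, -22))*y = ((-42 - 1*197) - 8)*(471/218) = ((-42 - 197) - 8)*(471/218) = (-239 - 8)*(471/218) = -247*471/218 = -116337/218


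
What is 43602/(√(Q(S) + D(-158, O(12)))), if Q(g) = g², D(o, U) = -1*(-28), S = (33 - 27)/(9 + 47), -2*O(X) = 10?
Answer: 1220856*√21961/21961 ≈ 8238.3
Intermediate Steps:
O(X) = -5 (O(X) = -½*10 = -5)
S = 3/28 (S = 6/56 = 6*(1/56) = 3/28 ≈ 0.10714)
D(o, U) = 28
43602/(√(Q(S) + D(-158, O(12)))) = 43602/(√((3/28)² + 28)) = 43602/(√(9/784 + 28)) = 43602/(√(21961/784)) = 43602/((√21961/28)) = 43602*(28*√21961/21961) = 1220856*√21961/21961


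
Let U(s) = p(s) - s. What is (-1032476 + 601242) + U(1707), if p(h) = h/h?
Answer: -432940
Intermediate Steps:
p(h) = 1
U(s) = 1 - s
(-1032476 + 601242) + U(1707) = (-1032476 + 601242) + (1 - 1*1707) = -431234 + (1 - 1707) = -431234 - 1706 = -432940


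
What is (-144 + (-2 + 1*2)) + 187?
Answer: 43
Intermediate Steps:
(-144 + (-2 + 1*2)) + 187 = (-144 + (-2 + 2)) + 187 = (-144 + 0) + 187 = -144 + 187 = 43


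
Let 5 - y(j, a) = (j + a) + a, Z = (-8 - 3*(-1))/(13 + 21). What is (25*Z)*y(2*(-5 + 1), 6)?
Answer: -125/34 ≈ -3.6765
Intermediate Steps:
Z = -5/34 (Z = (-8 + 3)/34 = -5*1/34 = -5/34 ≈ -0.14706)
y(j, a) = 5 - j - 2*a (y(j, a) = 5 - ((j + a) + a) = 5 - ((a + j) + a) = 5 - (j + 2*a) = 5 + (-j - 2*a) = 5 - j - 2*a)
(25*Z)*y(2*(-5 + 1), 6) = (25*(-5/34))*(5 - 2*(-5 + 1) - 2*6) = -125*(5 - 2*(-4) - 12)/34 = -125*(5 - 1*(-8) - 12)/34 = -125*(5 + 8 - 12)/34 = -125/34*1 = -125/34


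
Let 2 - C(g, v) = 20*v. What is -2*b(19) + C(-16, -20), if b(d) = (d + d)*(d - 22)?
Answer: 630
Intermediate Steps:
b(d) = 2*d*(-22 + d) (b(d) = (2*d)*(-22 + d) = 2*d*(-22 + d))
C(g, v) = 2 - 20*v
-2*b(19) + C(-16, -20) = -4*19*(-22 + 19) + (2 - 20*(-20)) = -4*19*(-3) + (2 + 400) = -2*(-114) + 402 = 228 + 402 = 630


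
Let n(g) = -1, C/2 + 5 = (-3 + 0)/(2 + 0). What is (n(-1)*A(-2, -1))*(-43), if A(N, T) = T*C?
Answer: 559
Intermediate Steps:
C = -13 (C = -10 + 2*((-3 + 0)/(2 + 0)) = -10 + 2*(-3/2) = -10 - 3 = -13)
A(N, T) = -13*T (A(N, T) = T*(-13) = -13*T)
(n(-1)*A(-2, -1))*(-43) = -(-13)*(-1)*(-43) = -1*13*(-43) = -13*(-43) = 559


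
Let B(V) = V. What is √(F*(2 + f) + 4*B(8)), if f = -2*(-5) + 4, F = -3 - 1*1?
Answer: 4*I*√2 ≈ 5.6569*I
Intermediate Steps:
F = -4 (F = -3 - 1 = -4)
f = 14 (f = 10 + 4 = 14)
√(F*(2 + f) + 4*B(8)) = √(-4*(2 + 14) + 4*8) = √(-4*16 + 32) = √(-64 + 32) = √(-32) = 4*I*√2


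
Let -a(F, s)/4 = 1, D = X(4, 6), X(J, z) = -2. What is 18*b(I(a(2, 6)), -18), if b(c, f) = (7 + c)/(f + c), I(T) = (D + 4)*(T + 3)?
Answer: -9/2 ≈ -4.5000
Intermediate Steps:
D = -2
a(F, s) = -4 (a(F, s) = -4*1 = -4)
I(T) = 6 + 2*T (I(T) = (-2 + 4)*(T + 3) = 2*(3 + T) = 6 + 2*T)
b(c, f) = (7 + c)/(c + f)
18*b(I(a(2, 6)), -18) = 18*((7 + (6 + 2*(-4)))/((6 + 2*(-4)) - 18)) = 18*((7 + (6 - 8))/((6 - 8) - 18)) = 18*((7 - 2)/(-2 - 18)) = 18*(5/(-20)) = 18*(-1/20*5) = 18*(-¼) = -9/2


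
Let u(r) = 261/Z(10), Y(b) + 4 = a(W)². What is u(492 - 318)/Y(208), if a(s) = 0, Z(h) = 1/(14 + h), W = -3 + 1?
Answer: -1566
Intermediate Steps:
W = -2
Y(b) = -4 (Y(b) = -4 + 0² = -4 + 0 = -4)
u(r) = 6264 (u(r) = 261/(1/(14 + 10)) = 261/(1/24) = 261*24 = 6264)
u(492 - 318)/Y(208) = 6264/(-4) = 6264*(-¼) = -1566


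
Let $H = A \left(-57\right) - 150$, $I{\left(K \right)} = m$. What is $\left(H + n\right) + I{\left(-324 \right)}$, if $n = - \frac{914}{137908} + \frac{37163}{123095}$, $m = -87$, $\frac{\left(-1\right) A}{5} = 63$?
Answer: $\frac{21484426843061}{1212556090} \approx 17718.0$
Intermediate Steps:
$A = -315$ ($A = \left(-5\right) 63 = -315$)
$I{\left(K \right)} = -87$
$n = \frac{358040441}{1212556090}$ ($n = \left(-914\right) \frac{1}{137908} + 37163 \cdot \frac{1}{123095} = - \frac{457}{68954} + \frac{5309}{17585} = \frac{358040441}{1212556090} \approx 0.29528$)
$H = 17805$ ($H = \left(-315\right) \left(-57\right) - 150 = 17955 - 150 = 17805$)
$\left(H + n\right) + I{\left(-324 \right)} = \left(17805 + \frac{358040441}{1212556090}\right) - 87 = \frac{21589919222891}{1212556090} - 87 = \frac{21484426843061}{1212556090}$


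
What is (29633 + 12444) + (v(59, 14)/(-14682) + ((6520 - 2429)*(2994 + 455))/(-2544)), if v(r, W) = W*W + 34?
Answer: 227409471443/6225168 ≈ 36531.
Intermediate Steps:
v(r, W) = 34 + W² (v(r, W) = W² + 34 = 34 + W²)
(29633 + 12444) + (v(59, 14)/(-14682) + ((6520 - 2429)*(2994 + 455))/(-2544)) = (29633 + 12444) + ((34 + 14²)/(-14682) + ((6520 - 2429)*(2994 + 455))/(-2544)) = 42077 + ((34 + 196)*(-1/14682) + (4091*3449)*(-1/2544)) = 42077 + (230*(-1/14682) + 14109859*(-1/2544)) = 42077 + (-115/7341 - 14109859/2544) = 42077 - 34526922493/6225168 = 227409471443/6225168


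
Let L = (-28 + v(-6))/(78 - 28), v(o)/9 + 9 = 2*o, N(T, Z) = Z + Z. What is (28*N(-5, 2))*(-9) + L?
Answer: -50617/50 ≈ -1012.3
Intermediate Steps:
N(T, Z) = 2*Z
v(o) = -81 + 18*o (v(o) = -81 + 9*(2*o) = -81 + 18*o)
L = -217/50 (L = (-28 + (-81 + 18*(-6)))/(78 - 28) = (-28 + (-81 - 108))/50 = (-28 - 189)*(1/50) = -217*1/50 = -217/50 ≈ -4.3400)
(28*N(-5, 2))*(-9) + L = (28*(2*2))*(-9) - 217/50 = (28*4)*(-9) - 217/50 = 112*(-9) - 217/50 = -1008 - 217/50 = -50617/50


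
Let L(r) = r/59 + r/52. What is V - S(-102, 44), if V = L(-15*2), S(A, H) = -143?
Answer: 217697/1534 ≈ 141.91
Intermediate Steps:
L(r) = 111*r/3068 (L(r) = r*(1/59) + r*(1/52) = r/59 + r/52 = 111*r/3068)
V = -1665/1534 (V = 111*(-15*2)/3068 = (111/3068)*(-30) = -1665/1534 ≈ -1.0854)
V - S(-102, 44) = -1665/1534 - 1*(-143) = -1665/1534 + 143 = 217697/1534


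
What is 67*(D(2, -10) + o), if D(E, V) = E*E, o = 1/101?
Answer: 27135/101 ≈ 268.66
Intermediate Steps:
o = 1/101 ≈ 0.0099010
D(E, V) = E²
67*(D(2, -10) + o) = 67*(2² + 1/101) = 67*(4 + 1/101) = 67*(405/101) = 27135/101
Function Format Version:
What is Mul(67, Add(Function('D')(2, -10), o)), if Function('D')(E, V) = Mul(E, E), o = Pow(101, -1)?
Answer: Rational(27135, 101) ≈ 268.66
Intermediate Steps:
o = Rational(1, 101) ≈ 0.0099010
Function('D')(E, V) = Pow(E, 2)
Mul(67, Add(Function('D')(2, -10), o)) = Mul(67, Add(Pow(2, 2), Rational(1, 101))) = Mul(67, Add(4, Rational(1, 101))) = Mul(67, Rational(405, 101)) = Rational(27135, 101)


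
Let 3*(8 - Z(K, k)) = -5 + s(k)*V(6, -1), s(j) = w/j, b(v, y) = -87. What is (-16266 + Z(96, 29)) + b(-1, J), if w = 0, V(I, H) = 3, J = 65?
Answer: -49030/3 ≈ -16343.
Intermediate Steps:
s(j) = 0 (s(j) = 0/j = 0)
Z(K, k) = 29/3 (Z(K, k) = 8 - (-5 + 0*3)/3 = 8 - (-5 + 0)/3 = 8 - ⅓*(-5) = 8 + 5/3 = 29/3)
(-16266 + Z(96, 29)) + b(-1, J) = (-16266 + 29/3) - 87 = -48769/3 - 87 = -49030/3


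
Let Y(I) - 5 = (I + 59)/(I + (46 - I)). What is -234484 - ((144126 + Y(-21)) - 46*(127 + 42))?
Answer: -8529362/23 ≈ -3.7084e+5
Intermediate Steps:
Y(I) = 289/46 + I/46 (Y(I) = 5 + (I + 59)/(I + (46 - I)) = 5 + (59 + I)/46 = 5 + (59 + I)*(1/46) = 5 + (59/46 + I/46) = 289/46 + I/46)
-234484 - ((144126 + Y(-21)) - 46*(127 + 42)) = -234484 - ((144126 + (289/46 + (1/46)*(-21))) - 46*(127 + 42)) = -234484 - ((144126 + (289/46 - 21/46)) - 46*169) = -234484 - ((144126 + 134/23) - 7774) = -234484 - (3315032/23 - 7774) = -234484 - 1*3136230/23 = -234484 - 3136230/23 = -8529362/23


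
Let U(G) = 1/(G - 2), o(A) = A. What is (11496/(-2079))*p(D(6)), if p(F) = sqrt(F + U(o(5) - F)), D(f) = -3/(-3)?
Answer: -1916*sqrt(6)/693 ≈ -6.7723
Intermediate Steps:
U(G) = 1/(-2 + G)
D(f) = 1 (D(f) = -3*(-1/3) = 1)
p(F) = sqrt(F + 1/(3 - F)) (p(F) = sqrt(F + 1/(-2 + (5 - F))) = sqrt(F + 1/(3 - F)))
(11496/(-2079))*p(D(6)) = (11496/(-2079))*sqrt((-1 + 1*(-3 + 1))/(-3 + 1)) = (11496*(-1/2079))*sqrt((-1 + 1*(-2))/(-2)) = -3832*sqrt(6)/2/693 = -1916*sqrt(6)/693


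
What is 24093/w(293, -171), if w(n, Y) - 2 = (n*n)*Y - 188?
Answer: -8031/4893455 ≈ -0.0016412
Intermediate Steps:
w(n, Y) = -186 + Y*n² (w(n, Y) = 2 + ((n*n)*Y - 188) = 2 + (n²*Y - 188) = 2 + (Y*n² - 188) = 2 + (-188 + Y*n²) = -186 + Y*n²)
24093/w(293, -171) = 24093/(-186 - 171*293²) = 24093/(-186 - 171*85849) = 24093/(-186 - 14680179) = 24093/(-14680365) = 24093*(-1/14680365) = -8031/4893455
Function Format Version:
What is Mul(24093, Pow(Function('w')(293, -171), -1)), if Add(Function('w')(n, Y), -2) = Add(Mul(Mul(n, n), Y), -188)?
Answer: Rational(-8031, 4893455) ≈ -0.0016412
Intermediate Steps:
Function('w')(n, Y) = Add(-186, Mul(Y, Pow(n, 2))) (Function('w')(n, Y) = Add(2, Add(Mul(Mul(n, n), Y), -188)) = Add(2, Add(Mul(Pow(n, 2), Y), -188)) = Add(2, Add(Mul(Y, Pow(n, 2)), -188)) = Add(2, Add(-188, Mul(Y, Pow(n, 2)))) = Add(-186, Mul(Y, Pow(n, 2))))
Mul(24093, Pow(Function('w')(293, -171), -1)) = Mul(24093, Pow(Add(-186, Mul(-171, Pow(293, 2))), -1)) = Mul(24093, Pow(Add(-186, Mul(-171, 85849)), -1)) = Mul(24093, Pow(Add(-186, -14680179), -1)) = Mul(24093, Pow(-14680365, -1)) = Mul(24093, Rational(-1, 14680365)) = Rational(-8031, 4893455)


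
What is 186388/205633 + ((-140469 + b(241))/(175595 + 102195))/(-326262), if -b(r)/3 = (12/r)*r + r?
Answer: 1407733840329797/1553083005006695 ≈ 0.90641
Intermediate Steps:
b(r) = -36 - 3*r (b(r) = -3*((12/r)*r + r) = -3*(12 + r) = -36 - 3*r)
186388/205633 + ((-140469 + b(241))/(175595 + 102195))/(-326262) = 186388/205633 + ((-140469 + (-36 - 3*241))/(175595 + 102195))/(-326262) = 186388*(1/205633) + ((-140469 + (-36 - 723))/277790)*(-1/326262) = 186388/205633 + ((-140469 - 759)*(1/277790))*(-1/326262) = 186388/205633 - 141228*1/277790*(-1/326262) = 186388/205633 - 70614/138895*(-1/326262) = 186388/205633 + 11769/7552693415 = 1407733840329797/1553083005006695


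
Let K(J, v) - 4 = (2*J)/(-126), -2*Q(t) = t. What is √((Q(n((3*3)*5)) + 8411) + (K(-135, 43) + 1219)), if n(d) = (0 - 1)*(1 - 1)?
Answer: √472171/7 ≈ 98.164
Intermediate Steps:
n(d) = 0 (n(d) = -1*0 = 0)
Q(t) = -t/2
K(J, v) = 4 - J/63 (K(J, v) = 4 + (2*J)/(-126) = 4 + (2*J)*(-1/126) = 4 - J/63)
√((Q(n((3*3)*5)) + 8411) + (K(-135, 43) + 1219)) = √((-½*0 + 8411) + ((4 - 1/63*(-135)) + 1219)) = √((0 + 8411) + ((4 + 15/7) + 1219)) = √(8411 + (43/7 + 1219)) = √(8411 + 8576/7) = √(67453/7) = √472171/7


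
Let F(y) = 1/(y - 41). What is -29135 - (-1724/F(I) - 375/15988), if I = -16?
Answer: -2036918789/15988 ≈ -1.2740e+5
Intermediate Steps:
F(y) = 1/(-41 + y)
-29135 - (-1724/F(I) - 375/15988) = -29135 - (-1724/(1/(-41 - 16)) - 375/15988) = -29135 - (-1724/(1/(-57)) - 375*1/15988) = -29135 - (-1724/(-1/57) - 375/15988) = -29135 - (-1724*(-57) - 375/15988) = -29135 - (98268 - 375/15988) = -29135 - 1*1571108409/15988 = -29135 - 1571108409/15988 = -2036918789/15988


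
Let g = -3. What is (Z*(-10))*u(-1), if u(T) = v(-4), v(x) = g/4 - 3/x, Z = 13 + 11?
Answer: 0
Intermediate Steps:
Z = 24
v(x) = -3/4 - 3/x
u(T) = 0 (u(T) = -3/4 - 3/(-4) = -3/4 - 3*(-1/4) = -3/4 + 3/4 = 0)
(Z*(-10))*u(-1) = (24*(-10))*0 = -240*0 = 0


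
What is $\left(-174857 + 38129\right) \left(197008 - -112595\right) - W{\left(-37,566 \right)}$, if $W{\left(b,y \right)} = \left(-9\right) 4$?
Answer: $-42331398948$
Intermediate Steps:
$W{\left(b,y \right)} = -36$
$\left(-174857 + 38129\right) \left(197008 - -112595\right) - W{\left(-37,566 \right)} = \left(-174857 + 38129\right) \left(197008 - -112595\right) - -36 = - 136728 \left(197008 + 112595\right) + 36 = \left(-136728\right) 309603 + 36 = -42331398984 + 36 = -42331398948$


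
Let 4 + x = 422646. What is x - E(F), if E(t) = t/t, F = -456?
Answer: 422641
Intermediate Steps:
x = 422642 (x = -4 + 422646 = 422642)
E(t) = 1
x - E(F) = 422642 - 1*1 = 422642 - 1 = 422641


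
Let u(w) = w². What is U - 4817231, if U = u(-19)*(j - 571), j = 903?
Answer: -4697379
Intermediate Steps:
U = 119852 (U = (-19)²*(903 - 571) = 361*332 = 119852)
U - 4817231 = 119852 - 4817231 = -4697379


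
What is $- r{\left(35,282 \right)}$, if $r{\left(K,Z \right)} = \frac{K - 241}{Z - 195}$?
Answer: $\frac{206}{87} \approx 2.3678$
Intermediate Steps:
$r{\left(K,Z \right)} = \frac{-241 + K}{-195 + Z}$
$- r{\left(35,282 \right)} = - \frac{-241 + 35}{-195 + 282} = - \frac{-206}{87} = \left(-1\right) \left(- \frac{206}{87}\right) = \frac{206}{87}$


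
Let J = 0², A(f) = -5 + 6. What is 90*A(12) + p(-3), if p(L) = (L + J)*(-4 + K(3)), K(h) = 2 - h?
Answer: 105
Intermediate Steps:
A(f) = 1
J = 0
p(L) = -5*L (p(L) = (L + 0)*(-4 + (2 - 1*3)) = L*(-4 + (2 - 3)) = L*(-4 - 1) = L*(-5) = -5*L)
90*A(12) + p(-3) = 90*1 - 5*(-3) = 90 + 15 = 105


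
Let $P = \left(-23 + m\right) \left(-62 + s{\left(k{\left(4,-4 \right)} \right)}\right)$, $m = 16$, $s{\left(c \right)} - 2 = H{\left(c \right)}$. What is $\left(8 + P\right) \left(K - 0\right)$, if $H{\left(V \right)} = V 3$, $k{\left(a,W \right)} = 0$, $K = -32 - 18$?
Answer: $-21400$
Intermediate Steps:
$K = -50$ ($K = -32 - 18 = -50$)
$H{\left(V \right)} = 3 V$
$s{\left(c \right)} = 2 + 3 c$
$P = 420$ ($P = \left(-23 + 16\right) \left(-62 + \left(2 + 3 \cdot 0\right)\right) = - 7 \left(-62 + \left(2 + 0\right)\right) = - 7 \left(-62 + 2\right) = \left(-7\right) \left(-60\right) = 420$)
$\left(8 + P\right) \left(K - 0\right) = \left(8 + 420\right) \left(-50 - 0\right) = 428 \left(-50 + 0\right) = 428 \left(-50\right) = -21400$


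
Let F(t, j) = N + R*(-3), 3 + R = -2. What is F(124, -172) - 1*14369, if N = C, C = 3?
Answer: -14351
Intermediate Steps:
R = -5 (R = -3 - 2 = -5)
N = 3
F(t, j) = 18 (F(t, j) = 3 - 5*(-3) = 3 + 15 = 18)
F(124, -172) - 1*14369 = 18 - 1*14369 = 18 - 14369 = -14351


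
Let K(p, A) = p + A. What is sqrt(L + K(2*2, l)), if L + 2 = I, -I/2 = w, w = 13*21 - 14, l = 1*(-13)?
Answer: 23*I ≈ 23.0*I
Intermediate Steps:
l = -13
K(p, A) = A + p
w = 259 (w = 273 - 14 = 259)
I = -518 (I = -2*259 = -518)
L = -520 (L = -2 - 518 = -520)
sqrt(L + K(2*2, l)) = sqrt(-520 + (-13 + 2*2)) = sqrt(-520 + (-13 + 4)) = sqrt(-520 - 9) = sqrt(-529) = 23*I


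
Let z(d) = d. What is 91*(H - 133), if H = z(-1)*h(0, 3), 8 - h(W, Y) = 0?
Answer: -12831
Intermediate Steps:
h(W, Y) = 8 (h(W, Y) = 8 - 1*0 = 8 + 0 = 8)
H = -8 (H = -1*8 = -8)
91*(H - 133) = 91*(-8 - 133) = 91*(-141) = -12831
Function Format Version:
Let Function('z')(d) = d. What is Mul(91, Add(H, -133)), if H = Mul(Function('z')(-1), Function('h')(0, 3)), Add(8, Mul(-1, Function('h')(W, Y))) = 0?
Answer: -12831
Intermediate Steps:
Function('h')(W, Y) = 8 (Function('h')(W, Y) = Add(8, Mul(-1, 0)) = Add(8, 0) = 8)
H = -8 (H = Mul(-1, 8) = -8)
Mul(91, Add(H, -133)) = Mul(91, Add(-8, -133)) = Mul(91, -141) = -12831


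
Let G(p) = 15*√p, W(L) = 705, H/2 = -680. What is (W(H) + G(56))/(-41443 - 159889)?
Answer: -705/201332 - 15*√14/100666 ≈ -0.0040592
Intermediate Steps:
H = -1360 (H = 2*(-680) = -1360)
(W(H) + G(56))/(-41443 - 159889) = (705 + 15*√56)/(-41443 - 159889) = (705 + 15*(2*√14))/(-201332) = (705 + 30*√14)*(-1/201332) = -705/201332 - 15*√14/100666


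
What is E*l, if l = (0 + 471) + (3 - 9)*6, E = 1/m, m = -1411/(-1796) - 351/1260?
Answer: 13672050/15937 ≈ 857.88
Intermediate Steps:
m = 15937/31430 (m = -1411*(-1/1796) - 351*1/1260 = 1411/1796 - 39/140 = 15937/31430 ≈ 0.50706)
E = 31430/15937 (E = 1/(15937/31430) = 31430/15937 ≈ 1.9721)
l = 435 (l = 471 - 6*6 = 471 - 36 = 435)
E*l = (31430/15937)*435 = 13672050/15937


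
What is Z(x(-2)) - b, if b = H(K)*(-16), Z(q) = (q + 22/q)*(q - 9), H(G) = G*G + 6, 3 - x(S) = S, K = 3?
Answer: 1012/5 ≈ 202.40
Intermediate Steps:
x(S) = 3 - S
H(G) = 6 + G² (H(G) = G² + 6 = 6 + G²)
Z(q) = (-9 + q)*(q + 22/q) (Z(q) = (q + 22/q)*(-9 + q) = (-9 + q)*(q + 22/q))
b = -240 (b = (6 + 3²)*(-16) = (6 + 9)*(-16) = 15*(-16) = -240)
Z(x(-2)) - b = (22 + (3 - 1*(-2))² - 198/(3 - 1*(-2)) - 9*(3 - 1*(-2))) - 1*(-240) = (22 + (3 + 2)² - 198/(3 + 2) - 9*(3 + 2)) + 240 = (22 + 5² - 198/5 - 9*5) + 240 = (22 + 25 - 198*⅕ - 45) + 240 = (22 + 25 - 198/5 - 45) + 240 = -188/5 + 240 = 1012/5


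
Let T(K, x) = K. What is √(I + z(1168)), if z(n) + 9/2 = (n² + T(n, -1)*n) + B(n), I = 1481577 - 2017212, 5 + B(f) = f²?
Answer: 13*√84190/2 ≈ 1886.0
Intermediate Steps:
B(f) = -5 + f²
I = -535635
z(n) = -19/2 + 3*n² (z(n) = -9/2 + ((n² + n*n) + (-5 + n²)) = -9/2 + ((n² + n²) + (-5 + n²)) = -9/2 + (2*n² + (-5 + n²)) = -9/2 + (-5 + 3*n²) = -19/2 + 3*n²)
√(I + z(1168)) = √(-535635 + (-19/2 + 3*1168²)) = √(-535635 + (-19/2 + 3*1364224)) = √(-535635 + (-19/2 + 4092672)) = √(-535635 + 8185325/2) = √(7114055/2) = 13*√84190/2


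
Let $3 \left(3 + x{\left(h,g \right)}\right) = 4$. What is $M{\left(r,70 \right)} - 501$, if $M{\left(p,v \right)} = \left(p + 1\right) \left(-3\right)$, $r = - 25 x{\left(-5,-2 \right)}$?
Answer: $-629$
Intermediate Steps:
$x{\left(h,g \right)} = - \frac{5}{3}$ ($x{\left(h,g \right)} = -3 + \frac{1}{3} \cdot 4 = -3 + \frac{4}{3} = - \frac{5}{3}$)
$r = \frac{125}{3}$ ($r = \left(-25\right) \left(- \frac{5}{3}\right) = \frac{125}{3} \approx 41.667$)
$M{\left(p,v \right)} = -3 - 3 p$ ($M{\left(p,v \right)} = \left(1 + p\right) \left(-3\right) = -3 - 3 p$)
$M{\left(r,70 \right)} - 501 = \left(-3 - 125\right) - 501 = \left(-3 - 125\right) + \left(-16021 + 15520\right) = -128 - 501 = -629$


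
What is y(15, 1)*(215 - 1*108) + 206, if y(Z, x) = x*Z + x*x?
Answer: 1918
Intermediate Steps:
y(Z, x) = x² + Z*x (y(Z, x) = Z*x + x² = x² + Z*x)
y(15, 1)*(215 - 1*108) + 206 = (1*(15 + 1))*(215 - 1*108) + 206 = (1*16)*(215 - 108) + 206 = 16*107 + 206 = 1712 + 206 = 1918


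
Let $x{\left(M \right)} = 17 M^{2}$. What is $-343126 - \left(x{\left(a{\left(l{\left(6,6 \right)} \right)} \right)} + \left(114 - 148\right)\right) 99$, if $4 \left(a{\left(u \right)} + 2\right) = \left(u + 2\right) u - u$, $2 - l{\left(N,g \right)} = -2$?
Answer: $-354907$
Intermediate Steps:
$l{\left(N,g \right)} = 4$ ($l{\left(N,g \right)} = 2 - -2 = 2 + 2 = 4$)
$a{\left(u \right)} = -2 - \frac{u}{4} + \frac{u \left(2 + u\right)}{4}$ ($a{\left(u \right)} = -2 + \frac{\left(u + 2\right) u - u}{4} = -2 + \frac{\left(2 + u\right) u - u}{4} = -2 + \frac{u \left(2 + u\right) - u}{4} = -2 + \frac{- u + u \left(2 + u\right)}{4} = -2 + \left(- \frac{u}{4} + \frac{u \left(2 + u\right)}{4}\right) = -2 - \frac{u}{4} + \frac{u \left(2 + u\right)}{4}$)
$-343126 - \left(x{\left(a{\left(l{\left(6,6 \right)} \right)} \right)} + \left(114 - 148\right)\right) 99 = -343126 - \left(17 \left(-2 + \frac{1}{4} \cdot 4 + \frac{4^{2}}{4}\right)^{2} + \left(114 - 148\right)\right) 99 = -343126 - \left(17 \left(-2 + 1 + \frac{1}{4} \cdot 16\right)^{2} - 34\right) 99 = -343126 - \left(17 \left(-2 + 1 + 4\right)^{2} - 34\right) 99 = -343126 - \left(17 \cdot 3^{2} - 34\right) 99 = -343126 - \left(17 \cdot 9 - 34\right) 99 = -343126 - \left(153 - 34\right) 99 = -343126 - 119 \cdot 99 = -343126 - 11781 = -354907$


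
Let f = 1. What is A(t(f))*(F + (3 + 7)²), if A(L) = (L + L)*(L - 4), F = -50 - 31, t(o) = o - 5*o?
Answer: 1216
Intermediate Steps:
t(o) = -4*o
F = -81
A(L) = 2*L*(-4 + L) (A(L) = (2*L)*(-4 + L) = 2*L*(-4 + L))
A(t(f))*(F + (3 + 7)²) = (2*(-4*1)*(-4 - 4*1))*(-81 + (3 + 7)²) = (2*(-4)*(-4 - 4))*(-81 + 10²) = (2*(-4)*(-8))*(-81 + 100) = 64*19 = 1216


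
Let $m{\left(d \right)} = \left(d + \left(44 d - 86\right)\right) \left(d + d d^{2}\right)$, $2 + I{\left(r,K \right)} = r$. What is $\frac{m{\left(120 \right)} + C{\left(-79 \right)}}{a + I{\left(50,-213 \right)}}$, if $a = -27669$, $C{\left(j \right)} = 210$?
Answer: $- \frac{3061076630}{9207} \approx -3.3247 \cdot 10^{5}$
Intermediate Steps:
$I{\left(r,K \right)} = -2 + r$
$m{\left(d \right)} = \left(-86 + 45 d\right) \left(d + d^{3}\right)$ ($m{\left(d \right)} = \left(d + \left(-86 + 44 d\right)\right) \left(d + d^{3}\right) = \left(-86 + 45 d\right) \left(d + d^{3}\right)$)
$\frac{m{\left(120 \right)} + C{\left(-79 \right)}}{a + I{\left(50,-213 \right)}} = \frac{120 \left(-86 - 86 \cdot 120^{2} + 45 \cdot 120 + 45 \cdot 120^{3}\right) + 210}{-27669 + \left(-2 + 50\right)} = \frac{120 \left(-86 - 1238400 + 5400 + 45 \cdot 1728000\right) + 210}{-27669 + 48} = \frac{120 \left(-86 - 1238400 + 5400 + 77760000\right) + 210}{-27621} = \left(120 \cdot 76526914 + 210\right) \left(- \frac{1}{27621}\right) = \left(9183229680 + 210\right) \left(- \frac{1}{27621}\right) = 9183229890 \left(- \frac{1}{27621}\right) = - \frac{3061076630}{9207}$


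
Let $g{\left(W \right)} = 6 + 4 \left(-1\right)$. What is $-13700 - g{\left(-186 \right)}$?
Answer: $-13702$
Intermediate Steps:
$g{\left(W \right)} = 2$ ($g{\left(W \right)} = 6 - 4 = 2$)
$-13700 - g{\left(-186 \right)} = -13700 - 2 = -13702$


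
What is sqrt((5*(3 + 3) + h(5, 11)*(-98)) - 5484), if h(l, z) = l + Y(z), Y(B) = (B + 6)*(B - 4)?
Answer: I*sqrt(17606) ≈ 132.69*I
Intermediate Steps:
Y(B) = (-4 + B)*(6 + B) (Y(B) = (6 + B)*(-4 + B) = (-4 + B)*(6 + B))
h(l, z) = -24 + l + z**2 + 2*z (h(l, z) = l + (-24 + z**2 + 2*z) = -24 + l + z**2 + 2*z)
sqrt((5*(3 + 3) + h(5, 11)*(-98)) - 5484) = sqrt((5*(3 + 3) + (-24 + 5 + 11**2 + 2*11)*(-98)) - 5484) = sqrt((5*6 + (-24 + 5 + 121 + 22)*(-98)) - 5484) = sqrt((30 + 124*(-98)) - 5484) = sqrt((30 - 12152) - 5484) = sqrt(-12122 - 5484) = sqrt(-17606) = I*sqrt(17606)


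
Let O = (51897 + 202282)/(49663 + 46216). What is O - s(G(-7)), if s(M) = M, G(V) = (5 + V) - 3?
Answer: 733574/95879 ≈ 7.6510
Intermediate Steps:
G(V) = 2 + V
O = 254179/95879 ≈ 2.6510
O - s(G(-7)) = 254179/95879 - (2 - 7) = 254179/95879 - 1*(-5) = 254179/95879 + 5 = 733574/95879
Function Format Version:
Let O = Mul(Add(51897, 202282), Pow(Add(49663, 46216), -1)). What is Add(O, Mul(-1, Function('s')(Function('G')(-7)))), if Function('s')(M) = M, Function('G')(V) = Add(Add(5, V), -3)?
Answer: Rational(733574, 95879) ≈ 7.6510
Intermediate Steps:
Function('G')(V) = Add(2, V)
O = Rational(254179, 95879) (O = Mul(254179, Pow(95879, -1)) = Mul(254179, Rational(1, 95879)) = Rational(254179, 95879) ≈ 2.6510)
Add(O, Mul(-1, Function('s')(Function('G')(-7)))) = Add(Rational(254179, 95879), Mul(-1, Add(2, -7))) = Add(Rational(254179, 95879), Mul(-1, -5)) = Add(Rational(254179, 95879), 5) = Rational(733574, 95879)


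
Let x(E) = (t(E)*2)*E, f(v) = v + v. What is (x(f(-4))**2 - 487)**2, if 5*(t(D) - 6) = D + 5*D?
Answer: 5008251361/625 ≈ 8.0132e+6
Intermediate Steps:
f(v) = 2*v
t(D) = 6 + 6*D/5 (t(D) = 6 + (D + 5*D)/5 = 6 + (6*D)/5 = 6 + 6*D/5)
x(E) = E*(12 + 12*E/5) (x(E) = ((6 + 6*E/5)*2)*E = (12 + 12*E/5)*E = E*(12 + 12*E/5))
(x(f(-4))**2 - 487)**2 = ((12*(2*(-4))*(5 + 2*(-4))/5)**2 - 487)**2 = (((12/5)*(-8)*(5 - 8))**2 - 487)**2 = (((12/5)*(-8)*(-3))**2 - 487)**2 = ((288/5)**2 - 487)**2 = (82944/25 - 487)**2 = (70769/25)**2 = 5008251361/625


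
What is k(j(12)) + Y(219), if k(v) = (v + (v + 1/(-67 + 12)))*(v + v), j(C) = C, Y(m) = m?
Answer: 43701/55 ≈ 794.56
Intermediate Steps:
k(v) = 2*v*(-1/55 + 2*v) (k(v) = (v + (v + 1/(-55)))*(2*v) = (v + (v - 1/55))*(2*v) = (v + (-1/55 + v))*(2*v) = (-1/55 + 2*v)*(2*v) = 2*v*(-1/55 + 2*v))
k(j(12)) + Y(219) = (2/55)*12*(-1 + 110*12) + 219 = (2/55)*12*(-1 + 1320) + 219 = (2/55)*12*1319 + 219 = 31656/55 + 219 = 43701/55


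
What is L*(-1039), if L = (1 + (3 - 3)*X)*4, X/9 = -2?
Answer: -4156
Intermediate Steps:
X = -18 (X = 9*(-2) = -18)
L = 4 (L = (1 + (3 - 3)*(-18))*4 = (1 + 0*(-18))*4 = (1 + 0)*4 = 1*4 = 4)
L*(-1039) = 4*(-1039) = -4156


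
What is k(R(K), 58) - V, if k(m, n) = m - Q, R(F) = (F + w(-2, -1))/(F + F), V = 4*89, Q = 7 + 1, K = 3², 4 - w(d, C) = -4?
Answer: -6535/18 ≈ -363.06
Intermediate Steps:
w(d, C) = 8 (w(d, C) = 4 - 1*(-4) = 4 + 4 = 8)
K = 9
Q = 8
V = 356
R(F) = (8 + F)/(2*F) (R(F) = (F + 8)/(F + F) = (8 + F)/((2*F)) = (8 + F)*(1/(2*F)) = (8 + F)/(2*F))
k(m, n) = -8 + m (k(m, n) = m - 1*8 = m - 8 = -8 + m)
k(R(K), 58) - V = (-8 + (½)*(8 + 9)/9) - 1*356 = (-8 + (½)*(⅑)*17) - 356 = (-8 + 17/18) - 356 = -127/18 - 356 = -6535/18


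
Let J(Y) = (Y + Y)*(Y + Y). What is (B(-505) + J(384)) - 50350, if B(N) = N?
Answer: 538969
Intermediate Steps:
J(Y) = 4*Y² (J(Y) = (2*Y)*(2*Y) = 4*Y²)
(B(-505) + J(384)) - 50350 = (-505 + 4*384²) - 50350 = (-505 + 4*147456) - 50350 = (-505 + 589824) - 50350 = 589319 - 50350 = 538969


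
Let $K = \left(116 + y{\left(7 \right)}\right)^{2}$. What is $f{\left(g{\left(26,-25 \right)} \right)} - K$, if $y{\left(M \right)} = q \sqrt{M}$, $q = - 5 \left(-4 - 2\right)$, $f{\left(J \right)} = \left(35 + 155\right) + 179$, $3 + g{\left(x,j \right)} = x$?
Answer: $-19387 - 6960 \sqrt{7} \approx -37801.0$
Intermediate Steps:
$g{\left(x,j \right)} = -3 + x$
$f{\left(J \right)} = 369$ ($f{\left(J \right)} = 190 + 179 = 369$)
$q = 30$ ($q = \left(-5\right) \left(-6\right) = 30$)
$y{\left(M \right)} = 30 \sqrt{M}$
$K = \left(116 + 30 \sqrt{7}\right)^{2} \approx 38170.0$
$f{\left(g{\left(26,-25 \right)} \right)} - K = 369 - \left(19756 + 6960 \sqrt{7}\right) = -19387 - 6960 \sqrt{7}$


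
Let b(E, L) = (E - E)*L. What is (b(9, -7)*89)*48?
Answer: 0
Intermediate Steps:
b(E, L) = 0 (b(E, L) = 0*L = 0)
(b(9, -7)*89)*48 = (0*89)*48 = 0*48 = 0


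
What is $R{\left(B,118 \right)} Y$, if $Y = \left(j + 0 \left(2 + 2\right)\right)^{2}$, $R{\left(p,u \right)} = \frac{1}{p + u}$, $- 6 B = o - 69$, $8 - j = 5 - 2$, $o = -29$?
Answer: $\frac{75}{403} \approx 0.1861$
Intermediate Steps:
$j = 5$ ($j = 8 - \left(5 - 2\right) = 8 - 3 = 5$)
$B = \frac{49}{3}$ ($B = - \frac{-29 - 69}{6} = \left(- \frac{1}{6}\right) \left(-98\right) = \frac{49}{3} \approx 16.333$)
$Y = 25$ ($Y = \left(5 + 0 \left(2 + 2\right)\right)^{2} = \left(5 + 0 \cdot 4\right)^{2} = \left(5 + 0\right)^{2} = 5^{2} = 25$)
$R{\left(B,118 \right)} Y = \frac{1}{\frac{49}{3} + 118} \cdot 25 = \frac{1}{\frac{403}{3}} \cdot 25 = \frac{3}{403} \cdot 25 = \frac{75}{403}$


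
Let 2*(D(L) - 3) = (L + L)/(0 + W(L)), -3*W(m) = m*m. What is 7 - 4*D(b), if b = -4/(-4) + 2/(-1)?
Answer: -17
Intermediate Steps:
W(m) = -m**2/3 (W(m) = -m*m/3 = -m**2/3)
b = -1 (b = -4*(-1/4) + 2*(-1) = 1 - 2 = -1)
D(L) = 3 - 3/L (D(L) = 3 + ((L + L)/(0 - L**2/3))/2 = 3 + ((2*L)/((-L**2/3)))/2 = 3 + ((2*L)*(-3/L**2))/2 = 3 + (-6/L)/2 = 3 - 3/L)
7 - 4*D(b) = 7 - 4*(3 - 3/(-1)) = 7 - 4*(3 - 3*(-1)) = 7 - 4*(3 + 3) = 7 - 4*6 = 7 - 24 = -17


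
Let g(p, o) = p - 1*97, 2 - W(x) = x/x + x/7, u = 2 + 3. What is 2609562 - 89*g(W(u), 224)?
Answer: 18327187/7 ≈ 2.6182e+6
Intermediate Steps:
u = 5
W(x) = 1 - x/7 (W(x) = 2 - (x/x + x/7) = 2 - (1 + x*(⅐)) = 2 - (1 + x/7) = 2 + (-1 - x/7) = 1 - x/7)
g(p, o) = -97 + p (g(p, o) = p - 97 = -97 + p)
2609562 - 89*g(W(u), 224) = 2609562 - 89*(-97 + (1 - ⅐*5)) = 2609562 - 89*(-97 + (1 - 5/7)) = 2609562 - 89*(-97 + 2/7) = 2609562 - 89*(-677/7) = 2609562 + 60253/7 = 18327187/7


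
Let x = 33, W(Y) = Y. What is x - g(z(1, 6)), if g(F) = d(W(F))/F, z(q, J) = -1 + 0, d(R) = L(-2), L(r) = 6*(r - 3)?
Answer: 3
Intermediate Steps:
L(r) = -18 + 6*r (L(r) = 6*(-3 + r) = -18 + 6*r)
d(R) = -30 (d(R) = -18 + 6*(-2) = -18 - 12 = -30)
z(q, J) = -1
g(F) = -30/F
x - g(z(1, 6)) = 33 - (-30)/(-1) = 33 - (-30)*(-1) = 33 - 1*30 = 33 - 30 = 3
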